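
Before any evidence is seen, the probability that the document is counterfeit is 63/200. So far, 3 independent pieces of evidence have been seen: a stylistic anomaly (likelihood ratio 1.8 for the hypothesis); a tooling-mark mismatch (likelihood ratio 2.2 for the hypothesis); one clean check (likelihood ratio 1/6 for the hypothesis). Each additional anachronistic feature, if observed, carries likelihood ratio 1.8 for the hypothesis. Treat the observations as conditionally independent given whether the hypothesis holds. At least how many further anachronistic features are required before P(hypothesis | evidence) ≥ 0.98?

Prior odds = 0.315/0.685 = 63/137.
Combined Bayes factor of the evidence already in hand = 1.8 × 2.2 × (1/6) = 0.66.
Odds after that evidence = (63/137) × 0.66 = 2079/6850.
Target odds = 0.98/0.02 = 49.
Need 1.8ⁿ ≥ 49 ÷ (2079/6850) = 47950/297.
1.8⁸ = 43046721/390625 falls short of 47950/297 but 1.8⁹ = 387420489/1953125 reaches it, so n = 9.

9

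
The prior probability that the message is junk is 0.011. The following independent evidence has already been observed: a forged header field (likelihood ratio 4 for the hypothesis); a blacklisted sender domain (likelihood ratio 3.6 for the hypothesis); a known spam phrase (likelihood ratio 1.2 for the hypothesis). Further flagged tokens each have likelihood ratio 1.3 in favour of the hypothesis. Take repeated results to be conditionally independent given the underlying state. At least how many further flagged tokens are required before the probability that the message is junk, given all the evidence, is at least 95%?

Prior odds = 0.011/0.989 = 11/989.
Combined Bayes factor of the evidence already in hand = 4 × 3.6 × 1.2 = 17.28.
Odds after that evidence = (11/989) × 17.28 = 4752/24725.
Target odds = 0.95/0.05 = 19.
Need 1.3ⁿ ≥ 19 ÷ (4752/24725) = 469775/4752.
1.3¹⁷ ≈86.5042 falls short of 469775/4752 but 1.3¹⁸ ≈112.455 reaches it, so n = 18.

18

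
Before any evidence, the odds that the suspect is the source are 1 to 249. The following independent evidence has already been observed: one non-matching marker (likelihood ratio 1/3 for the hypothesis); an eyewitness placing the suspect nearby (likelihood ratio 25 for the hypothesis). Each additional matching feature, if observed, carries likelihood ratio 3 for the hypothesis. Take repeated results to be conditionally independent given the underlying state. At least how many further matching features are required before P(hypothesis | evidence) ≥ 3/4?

Prior odds = 1/249.
Combined Bayes factor of the evidence already in hand = (1/3) × 25 = 25/3.
Odds after that evidence = (1/249) × 25/3 = 25/747.
Target odds = 0.75/0.25 = 3.
Need 3ⁿ ≥ 3 ÷ (25/747) = 89.64.
3⁴ = 81 falls short of 89.64 but 3⁵ = 243 reaches it, so n = 5.

5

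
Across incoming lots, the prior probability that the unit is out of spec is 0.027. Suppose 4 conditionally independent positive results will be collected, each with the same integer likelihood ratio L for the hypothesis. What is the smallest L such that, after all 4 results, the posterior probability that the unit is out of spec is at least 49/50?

Prior odds = 0.027/0.973 = 27/973.
Target odds = 0.98/0.02 = 49.
Need L⁴ ≥ 49 ÷ (27/973) = 47677/27.
6⁴ = 1296 < 47677/27 ≤ 2401 = 7⁴, so L = 7.

7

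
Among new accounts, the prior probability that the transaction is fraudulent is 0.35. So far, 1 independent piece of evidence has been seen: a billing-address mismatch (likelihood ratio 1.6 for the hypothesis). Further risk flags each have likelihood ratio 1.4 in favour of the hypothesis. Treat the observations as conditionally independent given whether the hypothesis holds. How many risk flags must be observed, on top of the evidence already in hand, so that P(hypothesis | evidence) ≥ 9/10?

Prior odds = 0.35/0.65 = 7/13.
Bayes factor of the evidence already in hand = 1.6.
Odds after that evidence = (7/13) × 1.6 = 56/65.
Target odds = 0.9/0.1 = 9.
Need 1.4ⁿ ≥ 9 ÷ (56/65) = 585/56.
1.4⁶ = 117649/15625 falls short of 585/56 but 1.4⁷ = 823543/78125 reaches it, so n = 7.

7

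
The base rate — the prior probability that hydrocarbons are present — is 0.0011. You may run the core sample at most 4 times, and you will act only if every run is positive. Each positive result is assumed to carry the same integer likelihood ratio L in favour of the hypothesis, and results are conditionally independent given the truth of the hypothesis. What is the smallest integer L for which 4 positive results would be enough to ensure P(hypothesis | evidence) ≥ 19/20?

12

Prior odds = 0.0011/0.9989 = 11/9989.
Target odds = 0.95/0.05 = 19.
Need L⁴ ≥ 19 ÷ (11/9989) = 189791/11.
11⁴ = 14641 < 189791/11 ≤ 20736 = 12⁴, so L = 12.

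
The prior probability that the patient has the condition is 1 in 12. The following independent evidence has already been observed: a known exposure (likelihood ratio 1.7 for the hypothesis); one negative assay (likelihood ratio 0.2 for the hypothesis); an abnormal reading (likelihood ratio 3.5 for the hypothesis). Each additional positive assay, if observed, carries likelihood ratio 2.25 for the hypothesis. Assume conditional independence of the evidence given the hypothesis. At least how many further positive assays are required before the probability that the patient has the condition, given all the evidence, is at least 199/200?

Prior odds = (1/12)/(11/12) = 1/11.
Combined Bayes factor of the evidence already in hand = 1.7 × 0.2 × 3.5 = 1.19.
Odds after that evidence = (1/11) × 1.19 = 119/1100.
Target odds = 0.995/0.005 = 199.
Need 2.25ⁿ ≥ 199 ÷ (119/1100) = 218900/119.
2.25⁹ = 387420489/262144 falls short of 218900/119 but 2.25¹⁰ ≈3325.26 reaches it, so n = 10.

10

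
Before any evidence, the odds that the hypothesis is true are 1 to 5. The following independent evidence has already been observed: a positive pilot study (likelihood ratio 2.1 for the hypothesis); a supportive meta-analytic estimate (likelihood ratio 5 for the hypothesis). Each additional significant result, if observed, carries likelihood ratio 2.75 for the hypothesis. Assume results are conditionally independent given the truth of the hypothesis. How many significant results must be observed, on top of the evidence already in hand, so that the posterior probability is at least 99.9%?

7

Prior odds = 0.2.
Combined Bayes factor of the evidence already in hand = 2.1 × 5 = 10.5.
Odds after that evidence = 0.2 × 10.5 = 2.1.
Target odds = 0.999/0.001 = 999.
Need 2.75ⁿ ≥ 999 ÷ 2.1 = 3330/7.
2.75⁶ = 1771561/4096 falls short of 3330/7 but 2.75⁷ = 19487171/16384 reaches it, so n = 7.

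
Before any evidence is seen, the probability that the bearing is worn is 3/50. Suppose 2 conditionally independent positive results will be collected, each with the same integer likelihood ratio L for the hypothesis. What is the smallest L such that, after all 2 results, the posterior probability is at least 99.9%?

Prior odds = 0.06/0.94 = 3/47.
Target odds = 0.999/0.001 = 999.
Need L² ≥ 999 ÷ (3/47) = 15651.
125² = 15625 < 15651 ≤ 15876 = 126², so L = 126.

126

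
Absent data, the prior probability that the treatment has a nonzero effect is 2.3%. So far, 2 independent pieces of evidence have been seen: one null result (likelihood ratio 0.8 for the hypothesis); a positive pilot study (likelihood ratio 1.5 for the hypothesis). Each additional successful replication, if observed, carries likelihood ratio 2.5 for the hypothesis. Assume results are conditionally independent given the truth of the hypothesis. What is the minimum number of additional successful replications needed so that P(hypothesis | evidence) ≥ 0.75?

6

Prior odds = 0.023/0.977 = 23/977.
Combined Bayes factor of the evidence already in hand = 0.8 × 1.5 = 1.2.
Odds after that evidence = (23/977) × 1.2 = 138/4885.
Target odds = 0.75/0.25 = 3.
Need 2.5ⁿ ≥ 3 ÷ (138/4885) = 4885/46.
2.5⁵ = 97.65625 falls short of 4885/46 but 2.5⁶ = 244.140625 reaches it, so n = 6.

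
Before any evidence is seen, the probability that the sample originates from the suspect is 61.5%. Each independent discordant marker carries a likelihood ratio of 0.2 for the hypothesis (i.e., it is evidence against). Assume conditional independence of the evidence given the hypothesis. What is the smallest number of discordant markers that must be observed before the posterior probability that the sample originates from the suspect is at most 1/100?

4

Prior odds = 0.615/0.385 = 123/77.
Likelihood ratio per discordant marker = 0.2.
Target posterior odds = 0.01/0.99 = 1/99.
Require 0.2ⁿ ≤ 1/99 ÷ (123/77) = 7/1107.
0.2³ = 0.008 is still above 7/1107 but 0.2⁴ = 0.0016 is at or below it, so n = 4.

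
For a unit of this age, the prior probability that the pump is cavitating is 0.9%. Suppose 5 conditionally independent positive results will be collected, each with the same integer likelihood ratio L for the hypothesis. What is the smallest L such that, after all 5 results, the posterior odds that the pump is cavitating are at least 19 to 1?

5

Prior odds = 0.009/0.991 = 9/991.
Target odds = 19.
Need L⁵ ≥ 19 ÷ (9/991) = 18829/9.
4⁵ = 1024 < 18829/9 ≤ 3125 = 5⁵, so L = 5.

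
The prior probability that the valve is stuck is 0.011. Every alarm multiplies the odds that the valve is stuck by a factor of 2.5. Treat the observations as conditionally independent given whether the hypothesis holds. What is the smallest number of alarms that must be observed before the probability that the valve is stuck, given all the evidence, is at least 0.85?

7

Prior odds: 0.011 ÷ 0.989 = 11/989.
Likelihood ratio per alarm = 2.5.
Target odds: 0.85 ÷ 0.15 = 17/3.
Require 2.5ⁿ ≥ 17/3 ÷ (11/989) = 16813/33.
2.5⁶ = 244.140625 falls short of 16813/33 but 2.5⁷ = 610.3515625 reaches it, so n = 7.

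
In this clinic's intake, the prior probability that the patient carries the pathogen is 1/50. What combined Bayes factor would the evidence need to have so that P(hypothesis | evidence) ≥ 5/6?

245

Prior odds = 0.02/0.98 = 1/49.
Target odds = (5/6)/(1/6) = 5.
Required Bayes factor = 5 ÷ (1/49) = 245.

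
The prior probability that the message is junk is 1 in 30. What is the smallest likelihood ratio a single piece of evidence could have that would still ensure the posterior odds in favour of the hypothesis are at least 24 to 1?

Prior odds = (1/30)/(29/30) = 1/29.
Target odds = 24.
Required Bayes factor = 24 ÷ (1/29) = 696.

696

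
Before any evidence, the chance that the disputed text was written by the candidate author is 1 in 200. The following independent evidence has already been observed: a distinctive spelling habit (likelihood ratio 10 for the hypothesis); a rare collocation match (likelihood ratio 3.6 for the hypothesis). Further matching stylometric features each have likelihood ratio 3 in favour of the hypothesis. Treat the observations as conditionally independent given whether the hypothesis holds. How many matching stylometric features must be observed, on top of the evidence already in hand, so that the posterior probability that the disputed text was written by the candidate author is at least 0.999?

Prior odds = 0.005/0.995 = 1/199.
Combined Bayes factor of the evidence already in hand = 10 × 3.6 = 36.
Odds after that evidence = (1/199) × 36 = 36/199.
Target odds = 0.999/0.001 = 999.
Need 3ⁿ ≥ 999 ÷ (36/199) = 5522.25.
3⁷ = 2187 falls short of 5522.25 but 3⁸ = 6561 reaches it, so n = 8.

8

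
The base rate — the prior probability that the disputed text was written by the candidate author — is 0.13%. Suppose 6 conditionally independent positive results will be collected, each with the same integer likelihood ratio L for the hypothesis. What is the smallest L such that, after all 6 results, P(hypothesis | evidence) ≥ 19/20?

5

Prior odds = 0.0013/0.9987 = 13/9987.
Target odds = 0.95/0.05 = 19.
Need L⁶ ≥ 19 ÷ (13/9987) = 189753/13.
4⁶ = 4096 < 189753/13 ≤ 15625 = 5⁶, so L = 5.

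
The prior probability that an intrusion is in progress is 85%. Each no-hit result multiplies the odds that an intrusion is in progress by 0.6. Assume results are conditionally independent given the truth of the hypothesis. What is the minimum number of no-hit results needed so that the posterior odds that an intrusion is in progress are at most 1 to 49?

12

Prior odds = 0.85/0.15 = 17/3.
Likelihood ratio per no-hit result = 0.6.
Target odds = 1/49.
Require 0.6ⁿ ≤ 1/49 ÷ (17/3) = 3/833.
0.6¹¹ = 177147/48828125 is still above 3/833 but 0.6¹² = 531441/244140625 is at or below it, so n = 12.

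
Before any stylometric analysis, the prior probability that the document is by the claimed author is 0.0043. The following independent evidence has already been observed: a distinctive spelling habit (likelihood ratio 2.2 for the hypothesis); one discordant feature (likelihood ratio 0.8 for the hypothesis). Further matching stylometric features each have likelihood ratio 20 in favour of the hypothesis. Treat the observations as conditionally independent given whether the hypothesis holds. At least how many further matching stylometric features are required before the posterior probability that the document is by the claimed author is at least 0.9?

3

Prior odds = 0.0043/0.9957 = 43/9957.
Combined Bayes factor of the evidence already in hand = 2.2 × 0.8 = 1.76.
Odds after that evidence = (43/9957) × 1.76 = 1892/248925.
Target odds = 0.9/0.1 = 9.
Need 20ⁿ ≥ 9 ÷ (1892/248925) = 2240325/1892.
20² = 400 falls short of 2240325/1892 but 20³ = 8000 reaches it, so n = 3.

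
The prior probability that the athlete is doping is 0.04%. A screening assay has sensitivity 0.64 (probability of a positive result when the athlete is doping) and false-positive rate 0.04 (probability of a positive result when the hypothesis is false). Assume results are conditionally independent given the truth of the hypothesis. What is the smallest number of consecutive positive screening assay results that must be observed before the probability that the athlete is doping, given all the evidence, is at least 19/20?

4

Prior odds = 0.0004/0.9996 = 1/2499.
Likelihood ratio of a positive result = 0.64/0.04 = 16.
Target odds: 0.95 ÷ 0.05 = 19.
Require 16ⁿ ≥ 19 ÷ (1/2499) = 47481.
16³ = 4096 falls short of 47481 but 16⁴ = 65536 reaches it, so n = 4.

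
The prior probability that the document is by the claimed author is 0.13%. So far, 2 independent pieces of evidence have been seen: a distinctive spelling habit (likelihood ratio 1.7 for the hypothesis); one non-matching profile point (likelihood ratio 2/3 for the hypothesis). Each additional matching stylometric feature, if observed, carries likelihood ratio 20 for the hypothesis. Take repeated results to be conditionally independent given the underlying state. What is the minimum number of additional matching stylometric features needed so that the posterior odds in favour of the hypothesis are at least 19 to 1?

Prior odds = 0.0013/0.9987 = 13/9987.
Combined Bayes factor of the evidence already in hand = 1.7 × (2/3) = 17/15.
Odds after that evidence = (13/9987) × 17/15 = 221/149805.
Target odds = 19.
Need 20ⁿ ≥ 19 ÷ (221/149805) = 2846295/221.
20³ = 8000 falls short of 2846295/221 but 20⁴ = 160000 reaches it, so n = 4.

4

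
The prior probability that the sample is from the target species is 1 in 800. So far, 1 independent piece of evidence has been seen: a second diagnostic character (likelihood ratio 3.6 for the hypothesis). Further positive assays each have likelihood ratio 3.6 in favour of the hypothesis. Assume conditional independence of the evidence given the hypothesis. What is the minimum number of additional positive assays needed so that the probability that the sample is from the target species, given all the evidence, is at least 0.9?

6

Prior odds = 0.00125/0.99875 = 1/799.
Bayes factor of the evidence already in hand = 3.6.
Odds after that evidence = (1/799) × 3.6 = 18/3995.
Target odds = 0.9/0.1 = 9.
Need 3.6ⁿ ≥ 9 ÷ (18/3995) = 1997.5.
3.6⁵ = 604.66176 falls short of 1997.5 but 3.6⁶ = 34012224/15625 reaches it, so n = 6.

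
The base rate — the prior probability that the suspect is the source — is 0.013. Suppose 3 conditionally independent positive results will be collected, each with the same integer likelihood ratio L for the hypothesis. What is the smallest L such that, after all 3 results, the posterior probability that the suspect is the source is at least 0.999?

43

Prior odds = 0.013/0.987 = 13/987.
Target odds = 0.999/0.001 = 999.
Need L³ ≥ 999 ÷ (13/987) = 986013/13.
42³ = 74088 < 986013/13 ≤ 79507 = 43³, so L = 43.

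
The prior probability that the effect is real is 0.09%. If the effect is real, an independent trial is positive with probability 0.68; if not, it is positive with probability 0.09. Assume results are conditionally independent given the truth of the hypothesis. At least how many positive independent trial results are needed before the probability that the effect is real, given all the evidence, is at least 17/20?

Prior odds = 0.0009/0.9991 = 9/9991.
Likelihood ratio of a positive = 0.68/0.09 = 68/9.
Target odds: 0.85 ÷ 0.15 = 17/3.
Need (9/9991) × (68/9)ⁿ ≥ 17/3, i.e. (68/9)ⁿ ≥ 169847/27.
(68/9)⁴ = 21381376/6561 falls short of 169847/27 but (68/9)⁵ ≈24622.5 reaches it, so n = 5.

5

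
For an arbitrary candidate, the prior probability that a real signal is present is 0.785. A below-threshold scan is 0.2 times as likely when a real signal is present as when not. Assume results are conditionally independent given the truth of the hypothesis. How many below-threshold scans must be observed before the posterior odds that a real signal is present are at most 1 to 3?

Prior odds = 0.785/0.215 = 157/43.
Likelihood ratio per below-threshold scan = 0.2.
Target odds = 1/3.
Need (157/43) × 0.2ⁿ ≤ 1/3, i.e. 0.2ⁿ ≤ 43/471.
0.2¹ = 0.2 is still above 43/471 but 0.2² = 0.04 is at or below it, so n = 2.

2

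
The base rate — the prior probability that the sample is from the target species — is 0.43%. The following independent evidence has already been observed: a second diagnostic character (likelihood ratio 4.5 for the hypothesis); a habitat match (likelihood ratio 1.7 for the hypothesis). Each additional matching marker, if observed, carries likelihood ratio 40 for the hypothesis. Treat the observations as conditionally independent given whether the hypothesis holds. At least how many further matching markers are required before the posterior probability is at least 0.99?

3

Prior odds = 0.0043/0.9957 = 43/9957.
Combined Bayes factor of the evidence already in hand = 4.5 × 1.7 = 7.65.
Odds after that evidence = (43/9957) × 7.65 = 2193/66380.
Target odds = 0.99/0.01 = 99.
Need 40ⁿ ≥ 99 ÷ (2193/66380) = 2190540/731.
40² = 1600 falls short of 2190540/731 but 40³ = 64000 reaches it, so n = 3.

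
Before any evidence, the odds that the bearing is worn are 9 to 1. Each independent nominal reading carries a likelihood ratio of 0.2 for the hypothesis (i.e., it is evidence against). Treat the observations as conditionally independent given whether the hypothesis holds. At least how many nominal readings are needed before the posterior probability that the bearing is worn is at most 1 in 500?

6

Prior odds = 9.
Likelihood ratio per nominal reading = 0.2.
Target posterior odds = 0.002/0.998 = 1/499.
Require 0.2ⁿ ≤ 1/499 ÷ 9 = 1/4491.
0.2⁵ = 0.00032 is still above 1/4491 but 0.2⁶ = 1/15625 is at or below it, so n = 6.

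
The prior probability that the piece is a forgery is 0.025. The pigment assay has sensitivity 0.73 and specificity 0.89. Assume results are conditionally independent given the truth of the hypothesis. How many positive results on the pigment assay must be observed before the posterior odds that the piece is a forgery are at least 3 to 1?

3

Prior odds = 0.025/0.975 = 1/39.
False-positive rate = 1 − 0.89 = 0.11; likelihood ratio of a positive = 0.73/0.11 = 73/11.
Target odds = 3.
Require (73/11)ⁿ ≥ 3 ÷ (1/39) = 117.
(73/11)² = 5329/121 falls short of 117 but (73/11)³ = 389017/1331 reaches it, so n = 3.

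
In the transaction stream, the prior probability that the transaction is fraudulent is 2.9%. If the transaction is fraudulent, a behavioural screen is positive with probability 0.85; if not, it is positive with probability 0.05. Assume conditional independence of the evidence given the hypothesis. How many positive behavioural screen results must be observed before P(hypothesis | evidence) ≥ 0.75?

Prior odds: 0.029 ÷ 0.971 = 29/971.
Likelihood ratio of a positive = 0.85/0.05 = 17.
Target odds: 0.75 ÷ 0.25 = 3.
Need (29/971) × 17ⁿ ≥ 3, i.e. 17ⁿ ≥ 2913/29.
17¹ = 17 falls short of 2913/29 but 17² = 289 reaches it, so n = 2.

2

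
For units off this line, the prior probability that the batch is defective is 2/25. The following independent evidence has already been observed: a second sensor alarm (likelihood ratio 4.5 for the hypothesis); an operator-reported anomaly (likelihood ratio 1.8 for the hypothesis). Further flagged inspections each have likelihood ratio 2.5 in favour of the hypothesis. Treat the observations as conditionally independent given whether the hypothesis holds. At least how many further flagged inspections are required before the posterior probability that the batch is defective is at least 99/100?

Prior odds = 0.08/0.92 = 2/23.
Combined Bayes factor of the evidence already in hand = 4.5 × 1.8 = 8.1.
Odds after that evidence = (2/23) × 8.1 = 81/115.
Target odds = 0.99/0.01 = 99.
Need 2.5ⁿ ≥ 99 ÷ (81/115) = 1265/9.
2.5⁵ = 97.65625 falls short of 1265/9 but 2.5⁶ = 244.140625 reaches it, so n = 6.

6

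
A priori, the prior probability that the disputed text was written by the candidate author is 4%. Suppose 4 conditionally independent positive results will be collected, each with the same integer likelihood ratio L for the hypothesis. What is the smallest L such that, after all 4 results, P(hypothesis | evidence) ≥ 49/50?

6

Prior odds = 0.04/0.96 = 1/24.
Target odds = 0.98/0.02 = 49.
Need L⁴ ≥ 49 ÷ (1/24) = 1176.
5⁴ = 625 < 1176 ≤ 1296 = 6⁴, so L = 6.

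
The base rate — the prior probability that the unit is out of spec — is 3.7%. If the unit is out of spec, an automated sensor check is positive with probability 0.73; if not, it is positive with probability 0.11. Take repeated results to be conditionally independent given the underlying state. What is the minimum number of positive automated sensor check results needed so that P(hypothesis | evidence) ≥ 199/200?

Prior odds: 0.037 ÷ 0.963 = 37/963.
Likelihood ratio of a positive = 0.73/0.11 = 73/11.
Target posterior odds = 0.995/0.005 = 199.
Require (73/11)ⁿ ≥ 199 ÷ (37/963) = 191637/37.
(73/11)⁴ = 28398241/14641 falls short of 191637/37 but (73/11)⁵ ≈12872.1 reaches it, so n = 5.

5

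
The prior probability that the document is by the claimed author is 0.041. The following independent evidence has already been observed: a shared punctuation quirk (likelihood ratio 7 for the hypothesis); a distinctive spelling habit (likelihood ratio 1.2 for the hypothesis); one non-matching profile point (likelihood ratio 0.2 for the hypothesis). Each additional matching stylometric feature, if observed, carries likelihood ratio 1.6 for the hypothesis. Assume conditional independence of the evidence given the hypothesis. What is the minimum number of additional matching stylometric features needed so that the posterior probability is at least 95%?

Prior odds = 0.041/0.959 = 41/959.
Combined Bayes factor of the evidence already in hand = 7 × 1.2 × 0.2 = 1.68.
Odds after that evidence = (41/959) × 1.68 = 246/3425.
Target odds = 0.95/0.05 = 19.
Need 1.6ⁿ ≥ 19 ÷ (246/3425) = 65075/246.
1.6¹¹ ≈175.922 falls short of 65075/246 but 1.6¹² ≈281.475 reaches it, so n = 12.

12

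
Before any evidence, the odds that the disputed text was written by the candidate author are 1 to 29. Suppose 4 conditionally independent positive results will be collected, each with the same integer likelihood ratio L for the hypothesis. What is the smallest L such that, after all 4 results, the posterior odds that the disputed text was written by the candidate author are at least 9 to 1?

Prior odds = 1/29.
Target odds = 9.
Need L⁴ ≥ 9 ÷ (1/29) = 261.
4⁴ = 256 < 261 ≤ 625 = 5⁴, so L = 5.

5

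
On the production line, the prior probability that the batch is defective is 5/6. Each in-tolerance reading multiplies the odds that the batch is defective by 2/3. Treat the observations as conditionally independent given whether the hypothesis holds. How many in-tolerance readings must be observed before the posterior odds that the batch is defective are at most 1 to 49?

14

Prior odds = (5/6)/(1/6) = 5.
Likelihood ratio per in-tolerance reading = 2/3.
Target odds = 1/49.
Need 5 × (2/3)ⁿ ≤ 1/49, i.e. (2/3)ⁿ ≤ 1/245.
(2/3)¹³ = 8192/1594323 is still above 1/245 but (2/3)¹⁴ = 16384/4782969 is at or below it, so n = 14.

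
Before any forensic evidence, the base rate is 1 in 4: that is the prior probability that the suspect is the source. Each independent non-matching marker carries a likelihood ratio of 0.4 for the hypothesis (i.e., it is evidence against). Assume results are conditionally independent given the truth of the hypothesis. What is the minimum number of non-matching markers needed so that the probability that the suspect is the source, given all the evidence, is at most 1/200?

5

Prior odds = 0.25/0.75 = 1/3.
Likelihood ratio per non-matching marker = 0.4.
Target posterior odds = 0.005/0.995 = 1/199.
Require 0.4ⁿ ≤ 1/199 ÷ (1/3) = 3/199.
0.4⁴ = 0.0256 is still above 3/199 but 0.4⁵ = 0.01024 is at or below it, so n = 5.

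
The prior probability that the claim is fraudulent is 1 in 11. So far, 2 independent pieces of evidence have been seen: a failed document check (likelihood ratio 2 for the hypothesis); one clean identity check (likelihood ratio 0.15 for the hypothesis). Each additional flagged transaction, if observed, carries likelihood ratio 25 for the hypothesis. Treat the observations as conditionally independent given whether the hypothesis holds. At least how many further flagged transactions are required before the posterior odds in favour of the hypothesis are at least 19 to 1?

3

Prior odds = (1/11)/(10/11) = 0.1.
Combined Bayes factor of the evidence already in hand = 2 × 0.15 = 0.3.
Odds after that evidence = 0.1 × 0.3 = 0.03.
Target odds = 19.
Need 25ⁿ ≥ 19 ÷ 0.03 = 1900/3.
25² = 625 falls short of 1900/3 but 25³ = 15625 reaches it, so n = 3.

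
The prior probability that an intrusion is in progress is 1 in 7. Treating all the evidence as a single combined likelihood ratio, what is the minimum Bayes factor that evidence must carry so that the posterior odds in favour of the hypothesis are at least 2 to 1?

Prior odds = (1/7)/(6/7) = 1/6.
Target odds = 2.
Required Bayes factor = 2 ÷ (1/6) = 12.

12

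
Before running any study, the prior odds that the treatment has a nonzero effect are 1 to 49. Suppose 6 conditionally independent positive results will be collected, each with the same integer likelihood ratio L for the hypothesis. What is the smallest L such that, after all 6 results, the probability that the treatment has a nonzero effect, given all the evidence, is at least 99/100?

5

Prior odds = 1/49.
Target odds = 0.99/0.01 = 99.
Need L⁶ ≥ 99 ÷ (1/49) = 4851.
4⁶ = 4096 < 4851 ≤ 15625 = 5⁶, so L = 5.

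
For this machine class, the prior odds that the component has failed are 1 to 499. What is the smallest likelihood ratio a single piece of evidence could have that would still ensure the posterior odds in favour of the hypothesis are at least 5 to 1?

2495

Prior odds = 1/499.
Target odds = 5.
Required Bayes factor = 5 ÷ (1/499) = 2495.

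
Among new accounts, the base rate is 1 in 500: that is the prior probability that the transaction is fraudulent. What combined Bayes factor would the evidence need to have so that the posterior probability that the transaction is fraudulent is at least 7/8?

3493

Prior odds = 0.002/0.998 = 1/499.
Target odds = 0.875/0.125 = 7.
Required Bayes factor = 7 ÷ (1/499) = 3493.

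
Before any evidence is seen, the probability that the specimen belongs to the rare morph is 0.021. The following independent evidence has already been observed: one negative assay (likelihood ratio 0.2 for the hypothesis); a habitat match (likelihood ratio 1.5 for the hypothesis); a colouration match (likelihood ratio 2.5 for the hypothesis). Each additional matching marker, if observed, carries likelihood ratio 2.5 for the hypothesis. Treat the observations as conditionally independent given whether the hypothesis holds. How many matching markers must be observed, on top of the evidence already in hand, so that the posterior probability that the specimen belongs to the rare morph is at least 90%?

7

Prior odds = 0.021/0.979 = 21/979.
Combined Bayes factor of the evidence already in hand = 0.2 × 1.5 × 2.5 = 0.75.
Odds after that evidence = (21/979) × 0.75 = 63/3916.
Target odds = 0.9/0.1 = 9.
Need 2.5ⁿ ≥ 9 ÷ (63/3916) = 3916/7.
2.5⁶ = 244.140625 falls short of 3916/7 but 2.5⁷ = 610.3515625 reaches it, so n = 7.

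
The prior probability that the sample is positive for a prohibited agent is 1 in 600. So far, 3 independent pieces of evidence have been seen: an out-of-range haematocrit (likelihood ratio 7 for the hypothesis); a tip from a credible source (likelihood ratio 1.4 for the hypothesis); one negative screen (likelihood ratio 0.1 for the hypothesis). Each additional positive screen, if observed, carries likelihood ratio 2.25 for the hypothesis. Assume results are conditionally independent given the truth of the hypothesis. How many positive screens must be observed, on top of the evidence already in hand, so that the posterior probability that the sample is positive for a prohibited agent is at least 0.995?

15

Prior odds = (1/600)/(599/600) = 1/599.
Combined Bayes factor of the evidence already in hand = 7 × 1.4 × 0.1 = 0.98.
Odds after that evidence = (1/599) × 0.98 = 49/29950.
Target odds = 0.995/0.005 = 199.
Need 2.25ⁿ ≥ 199 ÷ (49/29950) = 5960050/49.
2.25¹⁴ ≈85222.7 falls short of 5960050/49 but 2.25¹⁵ ≈191751 reaches it, so n = 15.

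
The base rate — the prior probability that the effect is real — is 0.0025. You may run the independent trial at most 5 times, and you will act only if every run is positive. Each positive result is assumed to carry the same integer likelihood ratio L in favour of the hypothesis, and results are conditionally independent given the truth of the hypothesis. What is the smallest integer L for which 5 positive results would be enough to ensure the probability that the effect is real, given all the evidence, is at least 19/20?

Prior odds = 0.0025/0.9975 = 1/399.
Target odds = 0.95/0.05 = 19.
Need L⁵ ≥ 19 ÷ (1/399) = 7581.
5⁵ = 3125 < 7581 ≤ 7776 = 6⁵, so L = 6.

6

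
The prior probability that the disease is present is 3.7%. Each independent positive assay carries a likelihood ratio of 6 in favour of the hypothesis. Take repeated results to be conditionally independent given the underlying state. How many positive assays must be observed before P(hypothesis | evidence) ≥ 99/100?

5

Prior odds: 0.037 ÷ 0.963 = 37/963.
Likelihood ratio per positive assay = 6.
Target odds: 0.99 ÷ 0.01 = 99.
Need (37/963) × 6ⁿ ≥ 99, i.e. 6ⁿ ≥ 95337/37.
6⁴ = 1296 falls short of 95337/37 but 6⁵ = 7776 reaches it, so n = 5.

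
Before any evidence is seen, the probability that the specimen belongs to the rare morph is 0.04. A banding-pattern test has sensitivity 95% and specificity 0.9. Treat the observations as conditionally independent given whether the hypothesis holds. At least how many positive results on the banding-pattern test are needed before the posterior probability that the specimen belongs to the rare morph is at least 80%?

Prior odds = 0.04/0.96 = 1/24.
False-positive rate = 1 − 0.9 = 0.1; likelihood ratio of a positive = 0.95/0.1 = 9.5.
Target odds: 0.8 ÷ 0.2 = 4.
Require 9.5ⁿ ≥ 4 ÷ (1/24) = 96.
9.5² = 90.25 falls short of 96 but 9.5³ = 857.375 reaches it, so n = 3.

3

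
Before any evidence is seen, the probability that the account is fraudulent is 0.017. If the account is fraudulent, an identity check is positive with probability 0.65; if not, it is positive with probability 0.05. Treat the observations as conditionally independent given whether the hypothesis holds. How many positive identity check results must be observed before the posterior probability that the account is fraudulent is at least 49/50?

Prior odds = 0.017/0.983 = 17/983.
Likelihood ratio of a positive = 0.65/0.05 = 13.
Target posterior odds = 0.98/0.02 = 49.
Need (17/983) × 13ⁿ ≥ 49, i.e. 13ⁿ ≥ 48167/17.
13³ = 2197 falls short of 48167/17 but 13⁴ = 28561 reaches it, so n = 4.

4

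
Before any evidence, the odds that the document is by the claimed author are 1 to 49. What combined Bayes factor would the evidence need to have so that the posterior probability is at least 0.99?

4851

Prior odds = 1/49.
Target odds = 0.99/0.01 = 99.
Required Bayes factor = 99 ÷ (1/49) = 4851.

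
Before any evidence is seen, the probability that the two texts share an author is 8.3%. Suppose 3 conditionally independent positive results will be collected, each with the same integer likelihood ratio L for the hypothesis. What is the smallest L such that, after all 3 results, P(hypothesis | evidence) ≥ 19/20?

6

Prior odds = 0.083/0.917 = 83/917.
Target odds = 0.95/0.05 = 19.
Need L³ ≥ 19 ÷ (83/917) = 17423/83.
5³ = 125 < 17423/83 ≤ 216 = 6³, so L = 6.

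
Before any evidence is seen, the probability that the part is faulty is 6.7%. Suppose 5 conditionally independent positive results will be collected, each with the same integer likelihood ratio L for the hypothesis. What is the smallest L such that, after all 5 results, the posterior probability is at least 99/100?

5

Prior odds = 0.067/0.933 = 67/933.
Target odds = 0.99/0.01 = 99.
Need L⁵ ≥ 99 ÷ (67/933) = 92367/67.
4⁵ = 1024 < 92367/67 ≤ 3125 = 5⁵, so L = 5.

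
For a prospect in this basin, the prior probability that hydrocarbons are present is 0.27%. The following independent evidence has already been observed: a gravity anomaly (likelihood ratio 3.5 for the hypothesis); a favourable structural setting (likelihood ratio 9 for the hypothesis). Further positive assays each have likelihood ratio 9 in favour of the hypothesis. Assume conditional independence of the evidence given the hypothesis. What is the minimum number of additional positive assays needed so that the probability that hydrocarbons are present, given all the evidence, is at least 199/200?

Prior odds = 0.0027/0.9973 = 27/9973.
Combined Bayes factor of the evidence already in hand = 3.5 × 9 = 31.5.
Odds after that evidence = (27/9973) × 31.5 = 1701/19946.
Target odds = 0.995/0.005 = 199.
Need 9ⁿ ≥ 199 ÷ (1701/19946) = 3969254/1701.
9³ = 729 falls short of 3969254/1701 but 9⁴ = 6561 reaches it, so n = 4.

4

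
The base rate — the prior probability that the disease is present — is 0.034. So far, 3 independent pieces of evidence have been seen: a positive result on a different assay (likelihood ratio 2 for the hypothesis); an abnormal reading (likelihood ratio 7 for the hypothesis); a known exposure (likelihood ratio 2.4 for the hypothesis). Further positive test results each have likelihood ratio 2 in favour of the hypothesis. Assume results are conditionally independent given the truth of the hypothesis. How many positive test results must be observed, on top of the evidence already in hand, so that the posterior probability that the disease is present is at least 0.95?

Prior odds = 0.034/0.966 = 17/483.
Combined Bayes factor of the evidence already in hand = 2 × 7 × 2.4 = 33.6.
Odds after that evidence = (17/483) × 33.6 = 136/115.
Target odds = 0.95/0.05 = 19.
Need 2ⁿ ≥ 19 ÷ (136/115) = 2185/136.
2⁴ = 16 falls short of 2185/136 but 2⁵ = 32 reaches it, so n = 5.

5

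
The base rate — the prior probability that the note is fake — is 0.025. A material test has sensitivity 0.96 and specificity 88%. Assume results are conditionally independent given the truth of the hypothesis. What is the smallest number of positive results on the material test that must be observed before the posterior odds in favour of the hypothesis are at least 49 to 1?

4

Prior odds: 0.025 ÷ 0.975 = 1/39.
False-positive rate = 1 − 0.88 = 0.12; likelihood ratio of a positive = 0.96/0.12 = 8.
Target odds = 49.
Need (1/39) × 8ⁿ ≥ 49, i.e. 8ⁿ ≥ 1911.
8³ = 512 falls short of 1911 but 8⁴ = 4096 reaches it, so n = 4.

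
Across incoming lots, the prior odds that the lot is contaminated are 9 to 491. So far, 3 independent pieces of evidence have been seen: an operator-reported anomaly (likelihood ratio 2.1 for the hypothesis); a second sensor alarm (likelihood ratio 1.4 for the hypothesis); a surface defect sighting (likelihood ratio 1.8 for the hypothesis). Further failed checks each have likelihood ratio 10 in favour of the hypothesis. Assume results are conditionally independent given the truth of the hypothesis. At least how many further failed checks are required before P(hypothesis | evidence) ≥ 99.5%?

4

Prior odds = 9/491.
Combined Bayes factor of the evidence already in hand = 2.1 × 1.4 × 1.8 = 5.292.
Odds after that evidence = (9/491) × 5.292 = 11907/122750.
Target odds = 0.995/0.005 = 199.
Need 10ⁿ ≥ 199 ÷ (11907/122750) = 24427250/11907.
10³ = 1000 falls short of 24427250/11907 but 10⁴ = 10000 reaches it, so n = 4.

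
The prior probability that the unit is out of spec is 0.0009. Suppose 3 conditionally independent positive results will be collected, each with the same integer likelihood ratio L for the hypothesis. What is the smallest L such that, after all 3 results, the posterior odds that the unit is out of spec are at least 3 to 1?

Prior odds = 0.0009/0.9991 = 9/9991.
Target odds = 3.
Need L³ ≥ 3 ÷ (9/9991) = 9991/3.
14³ = 2744 < 9991/3 ≤ 3375 = 15³, so L = 15.

15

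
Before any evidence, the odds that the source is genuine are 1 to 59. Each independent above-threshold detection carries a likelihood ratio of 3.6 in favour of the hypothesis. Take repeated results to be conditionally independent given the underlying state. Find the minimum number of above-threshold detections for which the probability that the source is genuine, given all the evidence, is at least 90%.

Prior odds = 1/59.
Likelihood ratio per above-threshold detection = 3.6.
Target odds: 0.9 ÷ 0.1 = 9.
Require 3.6ⁿ ≥ 9 ÷ (1/59) = 531.
3.6⁴ = 167.9616 falls short of 531 but 3.6⁵ = 604.66176 reaches it, so n = 5.

5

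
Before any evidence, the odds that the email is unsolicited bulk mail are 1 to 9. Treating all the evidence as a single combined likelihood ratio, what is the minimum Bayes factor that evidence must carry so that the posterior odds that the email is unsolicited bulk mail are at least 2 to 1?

18

Prior odds = 1/9.
Target odds = 2.
Required Bayes factor = 2 ÷ (1/9) = 18.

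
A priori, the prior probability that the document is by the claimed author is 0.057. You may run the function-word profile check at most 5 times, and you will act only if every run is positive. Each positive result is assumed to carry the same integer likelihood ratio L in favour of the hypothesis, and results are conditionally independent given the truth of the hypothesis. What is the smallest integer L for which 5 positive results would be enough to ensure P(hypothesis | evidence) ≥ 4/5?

3

Prior odds = 0.057/0.943 = 57/943.
Target odds = 0.8/0.2 = 4.
Need L⁵ ≥ 4 ÷ (57/943) = 3772/57.
2⁵ = 32 < 3772/57 ≤ 243 = 3⁵, so L = 3.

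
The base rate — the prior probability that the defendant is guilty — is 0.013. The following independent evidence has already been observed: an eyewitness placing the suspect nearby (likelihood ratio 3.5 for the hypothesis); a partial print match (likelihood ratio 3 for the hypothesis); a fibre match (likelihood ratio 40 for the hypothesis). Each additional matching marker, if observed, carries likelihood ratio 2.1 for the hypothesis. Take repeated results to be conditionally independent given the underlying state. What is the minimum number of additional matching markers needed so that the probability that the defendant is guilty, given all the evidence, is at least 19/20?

2

Prior odds = 0.013/0.987 = 13/987.
Combined Bayes factor of the evidence already in hand = 3.5 × 3 × 40 = 420.
Odds after that evidence = (13/987) × 420 = 260/47.
Target odds = 0.95/0.05 = 19.
Need 2.1ⁿ ≥ 19 ÷ (260/47) = 893/260.
2.1¹ = 2.1 falls short of 893/260 but 2.1² = 4.41 reaches it, so n = 2.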